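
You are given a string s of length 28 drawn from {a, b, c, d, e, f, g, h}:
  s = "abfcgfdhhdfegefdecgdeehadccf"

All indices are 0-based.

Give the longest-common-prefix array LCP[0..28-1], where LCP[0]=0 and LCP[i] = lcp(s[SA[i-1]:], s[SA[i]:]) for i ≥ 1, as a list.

[0, 1, 0, 0, 1, 1, 2, 0, 1, 2, 1, 1, 0, 1, 1, 1, 1, 0, 1, 1, 2, 1, 0, 1, 1, 0, 1, 1]

sorted suffixes:
  #0 SA[0]=0  'abfcgfdhhdfegefdecgdeehadccf'
  #1 SA[1]=23  'adccf'
  #2 SA[2]=1  'bfcgfdhhdfegefdecgdeehadccf'
  #3 SA[3]=25  'ccf'
  #4 SA[4]=26  'cf'
  #5 SA[5]=17  'cgdeehadccf'
  #6 SA[6]=3  'cgfdhhdfegefdecgdeehadccf'
  #7 SA[7]=24  'dccf'
  #8 SA[8]=15  'decgdeehadccf'
  #9 SA[9]=19  'deehadccf'
  #10 SA[10]=9  'dfegefdecgdeehadccf'
  #11 SA[11]=6  'dhhdfegefdecgdeehadccf'
  #12 SA[12]=16  'ecgdeehadccf'
  #13 SA[13]=20  'eehadccf'
  #14 SA[14]=13  'efdecgdeehadccf'
  #15 SA[15]=11  'egefdecgdeehadccf'
  #16 SA[16]=21  'ehadccf'
  #17 SA[17]=27  'f'
  #18 SA[18]=2  'fcgfdhhdfegefdecgdeehadccf'
  #19 SA[19]=14  'fdecgdeehadccf'
  #20 SA[20]=5  'fdhhdfegefdecgdeehadccf'
  #21 SA[21]=10  'fegefdecgdeehadccf'
  #22 SA[22]=18  'gdeehadccf'
  #23 SA[23]=12  'gefdecgdeehadccf'
  #24 SA[24]=4  'gfdhhdfegefdecgdeehadccf'
  #25 SA[25]=22  'hadccf'
  #26 SA[26]=8  'hdfegefdecgdeehadccf'
  #27 SA[27]=7  'hhdfegefdecgdeehadccf'

SA = [0, 23, 1, 25, 26, 17, 3, 24, 15, 19, 9, 6, 16, 20, 13, 11, 21, 27, 2, 14, 5, 10, 18, 12, 4, 22, 8, 7]
rank  pair      lcp
   1  s[0:],s[23:]  1  'a'
   2  s[23:],s[1:]  0  ''
   3  s[1:],s[25:]  0  ''
   4  s[25:],s[26:]  1  'c'
   5  s[26:],s[17:]  1  'c'
   6  s[17:],s[3:]  2  'cg'
   7  s[3:],s[24:]  0  ''
   8  s[24:],s[15:]  1  'd'
   9  s[15:],s[19:]  2  'de'
  10  s[19:],s[9:]  1  'd'
  11  s[9:],s[6:]  1  'd'
  12  s[6:],s[16:]  0  ''
  13  s[16:],s[20:]  1  'e'
  14  s[20:],s[13:]  1  'e'
  15  s[13:],s[11:]  1  'e'
  16  s[11:],s[21:]  1  'e'
  17  s[21:],s[27:]  0  ''
  18  s[27:],s[2:]  1  'f'
  19  s[2:],s[14:]  1  'f'
  20  s[14:],s[5:]  2  'fd'
  21  s[5:],s[10:]  1  'f'
  22  s[10:],s[18:]  0  ''
  23  s[18:],s[12:]  1  'g'
  24  s[12:],s[4:]  1  'g'
  25  s[4:],s[22:]  0  ''
  26  s[22:],s[8:]  1  'h'
  27  s[8:],s[7:]  1  'h'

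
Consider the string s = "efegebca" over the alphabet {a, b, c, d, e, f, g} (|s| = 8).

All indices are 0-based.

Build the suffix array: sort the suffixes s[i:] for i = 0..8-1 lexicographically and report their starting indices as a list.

rank | idx | suffix
   0 |   7 | a
   1 |   5 | bca
   2 |   6 | ca
   3 |   4 | ebca
   4 |   0 | efegebca
   5 |   2 | egebca
   6 |   1 | fegebca
   7 |   3 | gebca

[7, 5, 6, 4, 0, 2, 1, 3]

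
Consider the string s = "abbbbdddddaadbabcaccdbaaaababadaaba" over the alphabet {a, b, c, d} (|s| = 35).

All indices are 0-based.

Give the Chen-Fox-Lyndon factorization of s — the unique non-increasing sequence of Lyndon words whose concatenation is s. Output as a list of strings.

["abbbbddddd", "aadbabcaccdb", "aaaababadaab", "a"]

emit factor 1: 'abbbbddddd' (i=0, period=10)
emit factor 2: 'aadbabcaccdb' (i=10, period=12)
emit factor 3: 'aaaababadaab' (i=22, period=12)
emit factor 4: 'a' (i=34, period=1)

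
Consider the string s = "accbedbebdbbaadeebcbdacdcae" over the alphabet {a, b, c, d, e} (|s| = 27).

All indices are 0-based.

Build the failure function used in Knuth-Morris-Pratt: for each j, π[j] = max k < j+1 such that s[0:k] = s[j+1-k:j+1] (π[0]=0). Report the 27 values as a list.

π[0] = 0
j=1 s[j]='c': π[1]=0 (border '')
j=2 s[j]='c': π[2]=0 (border '')
j=3 s[j]='b': π[3]=0 (border '')
j=4 s[j]='e': π[4]=0 (border '')
j=5 s[j]='d': π[5]=0 (border '')
j=6 s[j]='b': π[6]=0 (border '')
j=7 s[j]='e': π[7]=0 (border '')
j=8 s[j]='b': π[8]=0 (border '')
j=9 s[j]='d': π[9]=0 (border '')
j=10 s[j]='b': π[10]=0 (border '')
j=11 s[j]='b': π[11]=0 (border '')
j=12 s[j]='a': π[12]=1 (border 'a')
j=13 s[j]='a': k: 1→0; π[13]=1 (border 'a')
j=14 s[j]='d': k: 1→0; π[14]=0 (border '')
j=15 s[j]='e': π[15]=0 (border '')
j=16 s[j]='e': π[16]=0 (border '')
j=17 s[j]='b': π[17]=0 (border '')
j=18 s[j]='c': π[18]=0 (border '')
j=19 s[j]='b': π[19]=0 (border '')
j=20 s[j]='d': π[20]=0 (border '')
j=21 s[j]='a': π[21]=1 (border 'a')
j=22 s[j]='c': π[22]=2 (border 'ac')
j=23 s[j]='d': k: 2→0; π[23]=0 (border '')
j=24 s[j]='c': π[24]=0 (border '')
j=25 s[j]='a': π[25]=1 (border 'a')
j=26 s[j]='e': k: 1→0; π[26]=0 (border '')

[0, 0, 0, 0, 0, 0, 0, 0, 0, 0, 0, 0, 1, 1, 0, 0, 0, 0, 0, 0, 0, 1, 2, 0, 0, 1, 0]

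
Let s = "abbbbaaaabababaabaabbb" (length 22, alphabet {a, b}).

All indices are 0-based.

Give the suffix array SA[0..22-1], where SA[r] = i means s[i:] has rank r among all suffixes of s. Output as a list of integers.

[5, 6, 14, 7, 17, 12, 15, 10, 8, 18, 0, 21, 4, 13, 16, 11, 9, 20, 3, 19, 2, 1]

sorted suffixes:
  #0 SA[0]=5  'aaaabababaabaabbb'
  #1 SA[1]=6  'aaabababaabaabbb'
  #2 SA[2]=14  'aabaabbb'
  #3 SA[3]=7  'aabababaabaabbb'
  #4 SA[4]=17  'aabbb'
  #5 SA[5]=12  'abaabaabbb'
  #6 SA[6]=15  'abaabbb'
  #7 SA[7]=10  'ababaabaabbb'
  #8 SA[8]=8  'abababaabaabbb'
  #9 SA[9]=18  'abbb'
  #10 SA[10]=0  'abbbbaaaabababaabaabbb'
  #11 SA[11]=21  'b'
  #12 SA[12]=4  'baaaabababaabaabbb'
  #13 SA[13]=13  'baabaabbb'
  #14 SA[14]=16  'baabbb'
  #15 SA[15]=11  'babaabaabbb'
  #16 SA[16]=9  'bababaabaabbb'
  #17 SA[17]=20  'bb'
  #18 SA[18]=3  'bbaaaabababaabaabbb'
  #19 SA[19]=19  'bbb'
  #20 SA[20]=2  'bbbaaaabababaabaabbb'
  #21 SA[21]=1  'bbbbaaaabababaabaabbb'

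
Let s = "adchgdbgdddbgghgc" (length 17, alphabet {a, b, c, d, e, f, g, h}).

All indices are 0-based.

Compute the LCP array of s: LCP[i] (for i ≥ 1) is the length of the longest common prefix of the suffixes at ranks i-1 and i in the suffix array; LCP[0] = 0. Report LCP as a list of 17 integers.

rank→(start, suffix):
  0 → (0, 'adchgdbgdddbgghgc')
  1 → (6, 'bgdddbgghgc')
  2 → (11, 'bgghgc')
  3 → (16, 'c')
  4 → (2, 'chgdbgdddbgghgc')
  5 → (5, 'dbgdddbgghgc')
  6 → (10, 'dbgghgc')
  7 → (1, 'dchgdbgdddbgghgc')
  8 → (9, 'ddbgghgc')
  9 → (8, 'dddbgghgc')
  10 → (15, 'gc')
  11 → (4, 'gdbgdddbgghgc')
  12 → (7, 'gdddbgghgc')
  13 → (12, 'gghgc')
  14 → (13, 'ghgc')
  15 → (14, 'hgc')
  16 → (3, 'hgdbgdddbgghgc')

SA = [0, 6, 11, 16, 2, 5, 10, 1, 9, 8, 15, 4, 7, 12, 13, 14, 3]
[i] adj suffixes → lcp
  [1] 0/6 → 0 ('')
  [2] 6/11 → 2 ('bg')
  [3] 11/16 → 0 ('')
  [4] 16/2 → 1 ('c')
  [5] 2/5 → 0 ('')
  [6] 5/10 → 3 ('dbg')
  [7] 10/1 → 1 ('d')
  [8] 1/9 → 1 ('d')
  [9] 9/8 → 2 ('dd')
  [10] 8/15 → 0 ('')
  [11] 15/4 → 1 ('g')
  [12] 4/7 → 2 ('gd')
  [13] 7/12 → 1 ('g')
  [14] 12/13 → 1 ('g')
  [15] 13/14 → 0 ('')
  [16] 14/3 → 2 ('hg')

[0, 0, 2, 0, 1, 0, 3, 1, 1, 2, 0, 1, 2, 1, 1, 0, 2]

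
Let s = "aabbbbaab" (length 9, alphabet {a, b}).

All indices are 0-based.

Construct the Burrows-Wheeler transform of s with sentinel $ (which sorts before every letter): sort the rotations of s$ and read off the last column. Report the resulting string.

bb$aaabbba

rank  rotation    last
    0  $aabbbbaab  b
    1  aab$aabbbb  b
    2  aabbbbaab$  $
    3  ab$aabbbba  a
    4  abbbbaab$a  a
    5  b$aabbbbaa  a
    6  baab$aabbb  b
    7  bbaab$aabb  b
    8  bbbaab$aab  b
    9  bbbbaab$aa  a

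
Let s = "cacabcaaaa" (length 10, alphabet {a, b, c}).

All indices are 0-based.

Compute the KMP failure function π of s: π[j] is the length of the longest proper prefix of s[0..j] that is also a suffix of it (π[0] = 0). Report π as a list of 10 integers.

π[0] = 0
j=1 s[j]='a': π[1]=0 (border '')
j=2 s[j]='c': π[2]=1 (border 'c')
j=3 s[j]='a': π[3]=2 (border 'ca')
j=4 s[j]='b': k: 2→0; π[4]=0 (border '')
j=5 s[j]='c': π[5]=1 (border 'c')
j=6 s[j]='a': π[6]=2 (border 'ca')
j=7 s[j]='a': k: 2→0; π[7]=0 (border '')
j=8 s[j]='a': π[8]=0 (border '')
j=9 s[j]='a': π[9]=0 (border '')

[0, 0, 1, 2, 0, 1, 2, 0, 0, 0]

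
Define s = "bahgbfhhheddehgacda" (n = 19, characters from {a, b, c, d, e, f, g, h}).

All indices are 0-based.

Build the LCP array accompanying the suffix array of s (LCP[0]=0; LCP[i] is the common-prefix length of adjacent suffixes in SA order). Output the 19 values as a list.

rank | idx | suffix
   0 |  18 | a
   1 |  15 | acda
   2 |   1 | ahgbfhhheddehgacda
   3 |   0 | bahgbfhhheddehgacda
   4 |   4 | bfhhheddehgacda
   5 |  16 | cda
   6 |  17 | da
   7 |  10 | ddehgacda
   8 |  11 | dehgacda
   9 |   9 | eddehgacda
  10 |  12 | ehgacda
  11 |   5 | fhhheddehgacda
  12 |  14 | gacda
  13 |   3 | gbfhhheddehgacda
  14 |   8 | heddehgacda
  15 |  13 | hgacda
  16 |   2 | hgbfhhheddehgacda
  17 |   7 | hheddehgacda
  18 |   6 | hhheddehgacda

SA = [18, 15, 1, 0, 4, 16, 17, 10, 11, 9, 12, 5, 14, 3, 8, 13, 2, 7, 6]
i: (SA[i-1],SA[i]) lcp shared
  1: (18,15) 1 'a'
  2: (15,1) 1 'a'
  3: (1,0) 0 ''
  4: (0,4) 1 'b'
  5: (4,16) 0 ''
  6: (16,17) 0 ''
  7: (17,10) 1 'd'
  8: (10,11) 1 'd'
  9: (11,9) 0 ''
  10: (9,12) 1 'e'
  11: (12,5) 0 ''
  12: (5,14) 0 ''
  13: (14,3) 1 'g'
  14: (3,8) 0 ''
  15: (8,13) 1 'h'
  16: (13,2) 2 'hg'
  17: (2,7) 1 'h'
  18: (7,6) 2 'hh'

[0, 1, 1, 0, 1, 0, 0, 1, 1, 0, 1, 0, 0, 1, 0, 1, 2, 1, 2]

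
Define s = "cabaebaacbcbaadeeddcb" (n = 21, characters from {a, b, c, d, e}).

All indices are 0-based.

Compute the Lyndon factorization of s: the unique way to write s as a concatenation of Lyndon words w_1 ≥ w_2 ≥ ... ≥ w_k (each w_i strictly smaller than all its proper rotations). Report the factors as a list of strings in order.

["c", "abaeb", "aacbcbaadeeddcb"]

emit factor 1: 'c' (i=0, period=1)
emit factor 2: 'abaeb' (i=1, period=5)
emit factor 3: 'aacbcbaadeeddcb' (i=6, period=15)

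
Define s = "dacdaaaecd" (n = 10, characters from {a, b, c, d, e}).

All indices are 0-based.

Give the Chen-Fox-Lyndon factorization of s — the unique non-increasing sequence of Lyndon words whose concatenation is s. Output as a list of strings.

emit factor 1: 'd' (i=0, period=1)
emit factor 2: 'acd' (i=1, period=3)
emit factor 3: 'aaaecd' (i=4, period=6)

["d", "acd", "aaaecd"]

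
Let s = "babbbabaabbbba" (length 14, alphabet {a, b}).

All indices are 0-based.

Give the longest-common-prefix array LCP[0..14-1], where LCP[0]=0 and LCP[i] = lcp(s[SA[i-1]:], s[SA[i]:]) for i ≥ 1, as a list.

[0, 1, 1, 2, 4, 0, 2, 2, 3, 1, 3, 2, 4, 3]

rank→(start, suffix):
  0 → (13, 'a')
  1 → (7, 'aabbbba')
  2 → (5, 'abaabbbba')
  3 → (1, 'abbbabaabbbba')
  4 → (8, 'abbbba')
  5 → (12, 'ba')
  6 → (6, 'baabbbba')
  7 → (4, 'babaabbbba')
  8 → (0, 'babbbabaabbbba')
  9 → (11, 'bba')
  10 → (3, 'bbabaabbbba')
  11 → (10, 'bbba')
  12 → (2, 'bbbabaabbbba')
  13 → (9, 'bbbba')

SA = [13, 7, 5, 1, 8, 12, 6, 4, 0, 11, 3, 10, 2, 9]
rank  pair      lcp
   1  s[13:],s[7:]  1  'a'
   2  s[7:],s[5:]  1  'a'
   3  s[5:],s[1:]  2  'ab'
   4  s[1:],s[8:]  4  'abbb'
   5  s[8:],s[12:]  0  ''
   6  s[12:],s[6:]  2  'ba'
   7  s[6:],s[4:]  2  'ba'
   8  s[4:],s[0:]  3  'bab'
   9  s[0:],s[11:]  1  'b'
  10  s[11:],s[3:]  3  'bba'
  11  s[3:],s[10:]  2  'bb'
  12  s[10:],s[2:]  4  'bbba'
  13  s[2:],s[9:]  3  'bbb'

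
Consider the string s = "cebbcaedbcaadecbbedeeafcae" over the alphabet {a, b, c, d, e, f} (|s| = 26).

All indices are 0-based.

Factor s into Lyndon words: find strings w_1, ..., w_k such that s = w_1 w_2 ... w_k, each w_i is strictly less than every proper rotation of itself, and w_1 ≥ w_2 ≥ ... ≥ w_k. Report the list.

emit factor 1: 'ce' (i=0, period=2)
emit factor 2: 'bbc' (i=2, period=3)
emit factor 3: 'aedbc' (i=5, period=5)
emit factor 4: 'aadecbbedeeafcae' (i=10, period=16)

["ce", "bbc", "aedbc", "aadecbbedeeafcae"]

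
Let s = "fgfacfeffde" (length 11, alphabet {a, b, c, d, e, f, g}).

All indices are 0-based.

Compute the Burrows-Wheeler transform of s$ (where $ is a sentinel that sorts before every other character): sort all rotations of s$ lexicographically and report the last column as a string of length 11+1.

efafdfgfce$f

rank  rotation      last
    0  $fgfacfeffde  e
    1  acfeffde$fgf  f
    2  cfeffde$fgfa  a
    3  de$fgfacfeff  f
    4  e$fgfacfeffd  d
    5  effde$fgfacf  f
    6  facfeffde$fg  g
    7  fde$fgfacfef  f
    8  feffde$fgfac  c
    9  ffde$fgfacfe  e
   10  fgfacfeffde$  $
   11  gfacfeffde$f  f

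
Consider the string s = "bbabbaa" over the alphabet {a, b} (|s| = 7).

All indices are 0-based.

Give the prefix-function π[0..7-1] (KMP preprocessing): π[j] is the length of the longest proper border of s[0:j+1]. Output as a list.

[0, 1, 0, 1, 2, 3, 0]

π[0] = 0
j=1 s[j]='b': π[1]=1 (border 'b')
j=2 s[j]='a': k: 1→0; π[2]=0 (border '')
j=3 s[j]='b': π[3]=1 (border 'b')
j=4 s[j]='b': π[4]=2 (border 'bb')
j=5 s[j]='a': π[5]=3 (border 'bba')
j=6 s[j]='a': k: 3→0; π[6]=0 (border '')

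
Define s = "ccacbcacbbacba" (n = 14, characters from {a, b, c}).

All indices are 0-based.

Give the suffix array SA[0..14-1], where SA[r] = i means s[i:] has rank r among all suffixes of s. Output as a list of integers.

rank→(start, suffix):
  0 → (13, 'a')
  1 → (10, 'acba')
  2 → (6, 'acbbacba')
  3 → (2, 'acbcacbbacba')
  4 → (12, 'ba')
  5 → (9, 'bacba')
  6 → (8, 'bbacba')
  7 → (4, 'bcacbbacba')
  8 → (5, 'cacbbacba')
  9 → (1, 'cacbcacbbacba')
  10 → (11, 'cba')
  11 → (7, 'cbbacba')
  12 → (3, 'cbcacbbacba')
  13 → (0, 'ccacbcacbbacba')

[13, 10, 6, 2, 12, 9, 8, 4, 5, 1, 11, 7, 3, 0]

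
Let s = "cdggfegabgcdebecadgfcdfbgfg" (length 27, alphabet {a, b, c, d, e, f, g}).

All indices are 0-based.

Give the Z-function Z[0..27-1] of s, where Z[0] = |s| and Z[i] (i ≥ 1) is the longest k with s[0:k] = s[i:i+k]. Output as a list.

[27, 0, 0, 0, 0, 0, 0, 0, 0, 0, 2, 0, 0, 0, 0, 1, 0, 0, 0, 0, 2, 0, 0, 0, 0, 0, 0]

Z[0]=27
i=1: outside box; Z[1]=0
i=2: outside box; Z[2]=0
i=3: outside box; Z[3]=0
i=4: outside box; Z[4]=0
i=5: outside box; Z[5]=0
i=6: outside box; Z[6]=0
i=7: outside box; Z[7]=0
i=8: outside box; Z[8]=0
i=9: outside box; Z[9]=0
i=10: outside box; Z[10]=2 scan→box=[10,12)
i=11: min(r-i=1, Z[1]=0)=0; Z[11]=0
i=12: outside box; Z[12]=0
i=13: outside box; Z[13]=0
i=14: outside box; Z[14]=0
i=15: outside box; Z[15]=1 scan→box=[15,16)
i=16: outside box; Z[16]=0
i=17: outside box; Z[17]=0
i=18: outside box; Z[18]=0
i=19: outside box; Z[19]=0
i=20: outside box; Z[20]=2 scan→box=[20,22)
i=21: min(r-i=1, Z[1]=0)=0; Z[21]=0
i=22: outside box; Z[22]=0
i=23: outside box; Z[23]=0
i=24: outside box; Z[24]=0
i=25: outside box; Z[25]=0
i=26: outside box; Z[26]=0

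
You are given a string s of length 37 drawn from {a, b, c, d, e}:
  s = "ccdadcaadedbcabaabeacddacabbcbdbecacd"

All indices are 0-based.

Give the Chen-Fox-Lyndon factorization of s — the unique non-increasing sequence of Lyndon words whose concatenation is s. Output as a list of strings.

["ccd", "adc", "aadedbcab", "aabeacddacabbcbdbecacd"]

emit factor 1: 'ccd' (i=0, period=3)
emit factor 2: 'adc' (i=3, period=3)
emit factor 3: 'aadedbcab' (i=6, period=9)
emit factor 4: 'aabeacddacabbcbdbecacd' (i=15, period=22)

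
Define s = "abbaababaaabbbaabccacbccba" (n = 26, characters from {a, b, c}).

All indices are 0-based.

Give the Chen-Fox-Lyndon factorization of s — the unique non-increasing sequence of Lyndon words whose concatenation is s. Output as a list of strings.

emit factor 1: 'abb' (i=0, period=3)
emit factor 2: 'aabab' (i=3, period=5)
emit factor 3: 'aaabbbaabccacbccb' (i=8, period=17)
emit factor 4: 'a' (i=25, period=1)

["abb", "aabab", "aaabbbaabccacbccb", "a"]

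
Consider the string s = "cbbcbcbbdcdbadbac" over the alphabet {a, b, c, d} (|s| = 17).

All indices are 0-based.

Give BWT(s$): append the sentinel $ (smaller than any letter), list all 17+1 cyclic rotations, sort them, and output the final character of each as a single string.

rank  rotation            last
    0  $cbbcbcbbdcdbadbac  c
    1  ac$cbbcbcbbdcdbadb  b
    2  adbac$cbbcbcbbdcdb  b
    3  bac$cbbcbcbbdcdbad  d
    4  badbac$cbbcbcbbdcd  d
    5  bbcbcbbdcdbadbac$c  c
    6  bbdcdbadbac$cbbcbc  c
    7  bcbbdcdbadbac$cbbc  c
    8  bcbcbbdcdbadbac$cb  b
    9  bdcdbadbac$cbbcbcb  b
   10  c$cbbcbcbbdcdbadba  a
   11  cbbcbcbbdcdbadbac$  $
   12  cbbdcdbadbac$cbbcb  b
   13  cbcbbdcdbadbac$cbb  b
   14  cdbadbac$cbbcbcbbd  d
   15  dbac$cbbcbcbbdcdba  a
   16  dbadbac$cbbcbcbbdc  c
   17  dcdbadbac$cbbcbcbb  b

cbbddcccbba$bbdacb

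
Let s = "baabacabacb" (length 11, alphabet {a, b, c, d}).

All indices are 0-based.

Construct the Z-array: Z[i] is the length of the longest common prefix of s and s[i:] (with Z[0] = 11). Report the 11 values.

Z[0]=11
i=1: fresh scan; Z[1]=0
i=2: fresh scan; Z[2]=0
i=3: fresh scan; Z[3]=2 grow→box=[3,5)
i=4: min(r-i=1, Z[1]=0)=0; Z[4]=0
i=5: fresh scan; Z[5]=0
i=6: fresh scan; Z[6]=0
i=7: fresh scan; Z[7]=2 grow→box=[7,9)
i=8: min(r-i=1, Z[1]=0)=0; Z[8]=0
i=9: fresh scan; Z[9]=0
i=10: fresh scan; Z[10]=1 grow→box=[10,11)

[11, 0, 0, 2, 0, 0, 0, 2, 0, 0, 1]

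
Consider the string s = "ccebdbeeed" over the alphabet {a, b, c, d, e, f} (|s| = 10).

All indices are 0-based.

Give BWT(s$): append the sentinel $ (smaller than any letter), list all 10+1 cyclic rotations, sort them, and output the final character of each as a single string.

rank  rotation     last
    0  $ccebdbeeed  d
    1  bdbeeed$cce  e
    2  beeed$ccebd  d
    3  ccebdbeeed$  $
    4  cebdbeeed$c  c
    5  d$ccebdbeee  e
    6  dbeeed$cceb  b
    7  ebdbeeed$cc  c
    8  ed$ccebdbee  e
    9  eed$ccebdbe  e
   10  eeed$ccebdb  b

ded$cebceeb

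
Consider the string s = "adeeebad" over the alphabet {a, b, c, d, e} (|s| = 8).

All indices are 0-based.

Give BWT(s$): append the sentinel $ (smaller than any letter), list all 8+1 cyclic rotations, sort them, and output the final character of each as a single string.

db$eaaeed

rank  rotation   last
    0  $adeeebad  d
    1  ad$adeeeb  b
    2  adeeebad$  $
    3  bad$adeee  e
    4  d$adeeeba  a
    5  deeebad$a  a
    6  ebad$adee  e
    7  eebad$ade  e
    8  eeebad$ad  d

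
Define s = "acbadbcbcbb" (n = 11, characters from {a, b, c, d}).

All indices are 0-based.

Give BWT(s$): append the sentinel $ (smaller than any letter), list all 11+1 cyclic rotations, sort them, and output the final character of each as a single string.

b$bbcccdabba

rank  rotation      last
    0  $acbadbcbcbb  b
    1  acbadbcbcbb$  $
    2  adbcbcbb$acb  b
    3  b$acbadbcbcb  b
    4  badbcbcbb$ac  c
    5  bb$acbadbcbc  c
    6  bcbb$acbadbc  c
    7  bcbcbb$acbad  d
    8  cbadbcbcbb$a  a
    9  cbb$acbadbcb  b
   10  cbcbb$acbadb  b
   11  dbcbcbb$acba  a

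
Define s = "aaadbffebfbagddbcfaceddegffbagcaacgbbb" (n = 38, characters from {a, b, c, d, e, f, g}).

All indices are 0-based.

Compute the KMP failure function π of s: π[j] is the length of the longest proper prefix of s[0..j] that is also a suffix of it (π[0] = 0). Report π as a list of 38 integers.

[0, 1, 2, 0, 0, 0, 0, 0, 0, 0, 0, 1, 0, 0, 0, 0, 0, 0, 1, 0, 0, 0, 0, 0, 0, 0, 0, 0, 1, 0, 0, 1, 2, 0, 0, 0, 0, 0]

π[0] = 0
j=1 s[j]='a': π[1]=1 (border 'a')
j=2 s[j]='a': π[2]=2 (border 'aa')
j=3 s[j]='d': k: 2→1→0; π[3]=0 (border '')
j=4 s[j]='b': π[4]=0 (border '')
j=5 s[j]='f': π[5]=0 (border '')
j=6 s[j]='f': π[6]=0 (border '')
j=7 s[j]='e': π[7]=0 (border '')
j=8 s[j]='b': π[8]=0 (border '')
j=9 s[j]='f': π[9]=0 (border '')
j=10 s[j]='b': π[10]=0 (border '')
j=11 s[j]='a': π[11]=1 (border 'a')
j=12 s[j]='g': k: 1→0; π[12]=0 (border '')
j=13 s[j]='d': π[13]=0 (border '')
j=14 s[j]='d': π[14]=0 (border '')
j=15 s[j]='b': π[15]=0 (border '')
j=16 s[j]='c': π[16]=0 (border '')
j=17 s[j]='f': π[17]=0 (border '')
j=18 s[j]='a': π[18]=1 (border 'a')
j=19 s[j]='c': k: 1→0; π[19]=0 (border '')
j=20 s[j]='e': π[20]=0 (border '')
j=21 s[j]='d': π[21]=0 (border '')
j=22 s[j]='d': π[22]=0 (border '')
j=23 s[j]='e': π[23]=0 (border '')
j=24 s[j]='g': π[24]=0 (border '')
j=25 s[j]='f': π[25]=0 (border '')
j=26 s[j]='f': π[26]=0 (border '')
j=27 s[j]='b': π[27]=0 (border '')
j=28 s[j]='a': π[28]=1 (border 'a')
j=29 s[j]='g': k: 1→0; π[29]=0 (border '')
j=30 s[j]='c': π[30]=0 (border '')
j=31 s[j]='a': π[31]=1 (border 'a')
j=32 s[j]='a': π[32]=2 (border 'aa')
j=33 s[j]='c': k: 2→1→0; π[33]=0 (border '')
j=34 s[j]='g': π[34]=0 (border '')
j=35 s[j]='b': π[35]=0 (border '')
j=36 s[j]='b': π[36]=0 (border '')
j=37 s[j]='b': π[37]=0 (border '')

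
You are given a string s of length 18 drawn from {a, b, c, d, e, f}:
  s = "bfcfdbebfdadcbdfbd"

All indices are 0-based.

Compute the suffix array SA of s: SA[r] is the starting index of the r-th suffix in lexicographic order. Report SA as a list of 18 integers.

[10, 16, 13, 5, 0, 7, 12, 2, 17, 9, 4, 11, 14, 6, 15, 1, 8, 3]

rank | idx | suffix
   0 |  10 | adcbdfbd
   1 |  16 | bd
   2 |  13 | bdfbd
   3 |   5 | bebfdadcbdfbd
   4 |   0 | bfcfdbebfdadcbdfbd
   5 |   7 | bfdadcbdfbd
   6 |  12 | cbdfbd
   7 |   2 | cfdbebfdadcbdfbd
   8 |  17 | d
   9 |   9 | dadcbdfbd
  10 |   4 | dbebfdadcbdfbd
  11 |  11 | dcbdfbd
  12 |  14 | dfbd
  13 |   6 | ebfdadcbdfbd
  14 |  15 | fbd
  15 |   1 | fcfdbebfdadcbdfbd
  16 |   8 | fdadcbdfbd
  17 |   3 | fdbebfdadcbdfbd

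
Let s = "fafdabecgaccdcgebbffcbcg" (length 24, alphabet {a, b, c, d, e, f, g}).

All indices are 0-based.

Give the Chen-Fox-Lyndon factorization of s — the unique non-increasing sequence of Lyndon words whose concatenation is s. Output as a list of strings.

["f", "afd", "abecgaccdcgebbffcbcg"]

emit factor 1: 'f' (i=0, period=1)
emit factor 2: 'afd' (i=1, period=3)
emit factor 3: 'abecgaccdcgebbffcbcg' (i=4, period=20)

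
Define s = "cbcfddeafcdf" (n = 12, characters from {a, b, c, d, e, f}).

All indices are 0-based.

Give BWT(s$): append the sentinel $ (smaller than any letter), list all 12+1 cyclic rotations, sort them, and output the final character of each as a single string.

fec$fbfdcddac

rank  rotation       last
    0  $cbcfddeafcdf  f
    1  afcdf$cbcfdde  e
    2  bcfddeafcdf$c  c
    3  cbcfddeafcdf$  $
    4  cdf$cbcfddeaf  f
    5  cfddeafcdf$cb  b
    6  ddeafcdf$cbcf  f
    7  deafcdf$cbcfd  d
    8  df$cbcfddeafc  c
    9  eafcdf$cbcfdd  d
   10  f$cbcfddeafcd  d
   11  fcdf$cbcfddea  a
   12  fddeafcdf$cbc  c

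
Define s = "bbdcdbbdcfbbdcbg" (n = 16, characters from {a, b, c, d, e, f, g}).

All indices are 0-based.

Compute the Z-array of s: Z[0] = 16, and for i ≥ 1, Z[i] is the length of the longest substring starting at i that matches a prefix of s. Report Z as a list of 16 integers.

[16, 1, 0, 0, 0, 4, 1, 0, 0, 0, 4, 1, 0, 0, 1, 0]

Z[0]=16
i=1: fresh scan; Z[1]=1 grow→box=[1,2)
i=2: fresh scan; Z[2]=0
i=3: fresh scan; Z[3]=0
i=4: fresh scan; Z[4]=0
i=5: fresh scan; Z[5]=4 grow→box=[5,9)
i=6: min(r-i=3, Z[1]=1)=1; Z[6]=1
i=7: min(r-i=2, Z[2]=0)=0; Z[7]=0
i=8: min(r-i=1, Z[3]=0)=0; Z[8]=0
i=9: fresh scan; Z[9]=0
i=10: fresh scan; Z[10]=4 grow→box=[10,14)
i=11: min(r-i=3, Z[1]=1)=1; Z[11]=1
i=12: min(r-i=2, Z[2]=0)=0; Z[12]=0
i=13: min(r-i=1, Z[3]=0)=0; Z[13]=0
i=14: fresh scan; Z[14]=1 grow→box=[14,15)
i=15: fresh scan; Z[15]=0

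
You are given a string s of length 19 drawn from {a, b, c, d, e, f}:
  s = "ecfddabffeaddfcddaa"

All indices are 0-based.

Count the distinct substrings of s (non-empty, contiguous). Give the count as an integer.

rank | idx | suffix
   0 |  18 | a
   1 |  17 | aa
   2 |   5 | abffeaddfcddaa
   3 |  10 | addfcddaa
   4 |   6 | bffeaddfcddaa
   5 |  14 | cddaa
   6 |   1 | cfddabffeaddfcddaa
   7 |  16 | daa
   8 |   4 | dabffeaddfcddaa
   9 |  15 | ddaa
  10 |   3 | ddabffeaddfcddaa
  11 |  11 | ddfcddaa
  12 |  12 | dfcddaa
  13 |   9 | eaddfcddaa
  14 |   0 | ecfddabffeaddfcddaa
  15 |  13 | fcddaa
  16 |   2 | fddabffeaddfcddaa
  17 |   8 | feaddfcddaa
  18 |   7 | ffeaddfcddaa

SA = [18, 17, 5, 10, 6, 14, 1, 16, 4, 15, 3, 11, 12, 9, 0, 13, 2, 8, 7]
i: (SA[i-1],SA[i]) lcp shared
  1: (18,17) 1 'a'
  2: (17,5) 1 'a'
  3: (5,10) 1 'a'
  4: (10,6) 0 ''
  5: (6,14) 0 ''
  6: (14,1) 1 'c'
  7: (1,16) 0 ''
  8: (16,4) 2 'da'
  9: (4,15) 1 'd'
  10: (15,3) 3 'dda'
  11: (3,11) 2 'dd'
  12: (11,12) 1 'd'
  13: (12,9) 0 ''
  14: (9,0) 1 'e'
  15: (0,13) 0 ''
  16: (13,2) 1 'f'
  17: (2,8) 1 'f'
  18: (8,7) 1 'f'

n(n+1)/2 = 19·20/2 = 190
Σ LCP = 0 + 1 + 1 + 1 + 0 + 0 + 1 + 0 + 2 + 1 + 3 + 2 + 1 + 0 + 1 + 0 + 1 + 1 + 1 = 17
distinct = 190 − 17 = 173

173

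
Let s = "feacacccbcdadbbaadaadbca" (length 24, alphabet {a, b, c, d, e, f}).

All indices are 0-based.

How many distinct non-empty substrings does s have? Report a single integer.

sorted suffixes:
  #0 SA[0]=23  'a'
  #1 SA[1]=15  'aadaadbca'
  #2 SA[2]=18  'aadbca'
  #3 SA[3]=2  'acacccbcdadbbaadaadbca'
  #4 SA[4]=4  'acccbcdadbbaadaadbca'
  #5 SA[5]=16  'adaadbca'
  #6 SA[6]=11  'adbbaadaadbca'
  #7 SA[7]=19  'adbca'
  #8 SA[8]=14  'baadaadbca'
  #9 SA[9]=13  'bbaadaadbca'
  #10 SA[10]=21  'bca'
  #11 SA[11]=8  'bcdadbbaadaadbca'
  #12 SA[12]=22  'ca'
  #13 SA[13]=3  'cacccbcdadbbaadaadbca'
  #14 SA[14]=7  'cbcdadbbaadaadbca'
  #15 SA[15]=6  'ccbcdadbbaadaadbca'
  #16 SA[16]=5  'cccbcdadbbaadaadbca'
  #17 SA[17]=9  'cdadbbaadaadbca'
  #18 SA[18]=17  'daadbca'
  #19 SA[19]=10  'dadbbaadaadbca'
  #20 SA[20]=12  'dbbaadaadbca'
  #21 SA[21]=20  'dbca'
  #22 SA[22]=1  'eacacccbcdadbbaadaadbca'
  #23 SA[23]=0  'feacacccbcdadbbaadaadbca'

SA = [23, 15, 18, 2, 4, 16, 11, 19, 14, 13, 21, 8, 22, 3, 7, 6, 5, 9, 17, 10, 12, 20, 1, 0]
i: (SA[i-1],SA[i]) lcp shared
  1: (23,15) 1 'a'
  2: (15,18) 3 'aad'
  3: (18,2) 1 'a'
  4: (2,4) 2 'ac'
  5: (4,16) 1 'a'
  6: (16,11) 2 'ad'
  7: (11,19) 3 'adb'
  8: (19,14) 0 ''
  9: (14,13) 1 'b'
  10: (13,21) 1 'b'
  11: (21,8) 2 'bc'
  12: (8,22) 0 ''
  13: (22,3) 2 'ca'
  14: (3,7) 1 'c'
  15: (7,6) 1 'c'
  16: (6,5) 2 'cc'
  17: (5,9) 1 'c'
  18: (9,17) 0 ''
  19: (17,10) 2 'da'
  20: (10,12) 1 'd'
  21: (12,20) 2 'db'
  22: (20,1) 0 ''
  23: (1,0) 0 ''

n(n+1)/2 = 24·25/2 = 300
Σ LCP = 0 + 1 + 3 + 1 + 2 + 1 + 2 + 3 + 0 + 1 + 1 + 2 + 0 + 2 + 1 + 1 + 2 + 1 + 0 + 2 + 1 + 2 + 0 + 0 = 29
distinct = 300 − 29 = 271

271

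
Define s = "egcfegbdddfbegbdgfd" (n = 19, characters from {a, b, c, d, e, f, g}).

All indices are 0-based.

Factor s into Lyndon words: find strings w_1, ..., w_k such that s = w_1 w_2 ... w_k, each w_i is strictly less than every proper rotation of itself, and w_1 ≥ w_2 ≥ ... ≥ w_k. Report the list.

["eg", "cfeg", "bdddfbegbdgfd"]

emit factor 1: 'eg' (i=0, period=2)
emit factor 2: 'cfeg' (i=2, period=4)
emit factor 3: 'bdddfbegbdgfd' (i=6, period=13)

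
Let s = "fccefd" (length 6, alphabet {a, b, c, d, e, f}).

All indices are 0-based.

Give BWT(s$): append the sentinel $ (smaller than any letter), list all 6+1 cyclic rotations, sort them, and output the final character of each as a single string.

dfcfc$e

rank  rotation last
    0  $fccefd  d
    1  ccefd$f  f
    2  cefd$fc  c
    3  d$fccef  f
    4  efd$fcc  c
    5  fccefd$  $
    6  fd$fcce  e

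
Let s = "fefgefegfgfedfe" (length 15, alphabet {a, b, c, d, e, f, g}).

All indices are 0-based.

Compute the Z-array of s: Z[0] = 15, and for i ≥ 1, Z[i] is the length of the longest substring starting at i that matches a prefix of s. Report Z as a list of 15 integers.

[15, 0, 1, 0, 0, 2, 0, 0, 1, 0, 2, 0, 0, 2, 0]

Z[0]=15
i=1: i≥r, start 0; Z[1]=0
i=2: i≥r, start 0; Z[2]=1 grow→box=[2,3)
i=3: i≥r, start 0; Z[3]=0
i=4: i≥r, start 0; Z[4]=0
i=5: i≥r, start 0; Z[5]=2 grow→box=[5,7)
i=6: min(r-i=1, Z[1]=0)=0; Z[6]=0
i=7: i≥r, start 0; Z[7]=0
i=8: i≥r, start 0; Z[8]=1 grow→box=[8,9)
i=9: i≥r, start 0; Z[9]=0
i=10: i≥r, start 0; Z[10]=2 grow→box=[10,12)
i=11: min(r-i=1, Z[1]=0)=0; Z[11]=0
i=12: i≥r, start 0; Z[12]=0
i=13: i≥r, start 0; Z[13]=2 grow→box=[13,15)
i=14: min(r-i=1, Z[1]=0)=0; Z[14]=0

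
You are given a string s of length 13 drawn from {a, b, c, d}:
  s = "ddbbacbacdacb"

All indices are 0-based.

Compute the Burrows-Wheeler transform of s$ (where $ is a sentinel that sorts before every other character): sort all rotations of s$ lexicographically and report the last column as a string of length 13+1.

rank  rotation        last
    0  $ddbbacbacdacb  b
    1  acb$ddbbacbacd  d
    2  acbacdacb$ddbb  b
    3  acdacb$ddbbacb  b
    4  b$ddbbacbacdac  c
    5  bacbacdacb$ddb  b
    6  bacdacb$ddbbac  c
    7  bbacbacdacb$dd  d
    8  cb$ddbbacbacda  a
    9  cbacdacb$ddbba  a
   10  cdacb$ddbbacba  a
   11  dacb$ddbbacbac  c
   12  dbbacbacdacb$d  d
   13  ddbbacbacdacb$  $

bdbbcbcdaaacd$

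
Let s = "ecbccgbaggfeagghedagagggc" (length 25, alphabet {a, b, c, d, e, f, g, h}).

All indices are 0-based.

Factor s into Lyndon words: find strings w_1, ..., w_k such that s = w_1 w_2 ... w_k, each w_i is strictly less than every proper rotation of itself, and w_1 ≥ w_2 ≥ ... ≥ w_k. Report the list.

emit factor 1: 'e' (i=0, period=1)
emit factor 2: 'c' (i=1, period=1)
emit factor 3: 'bccg' (i=2, period=4)
emit factor 4: 'b' (i=6, period=1)
emit factor 5: 'aggfeagghed' (i=7, period=11)
emit factor 6: 'agagggc' (i=18, period=7)

["e", "c", "bccg", "b", "aggfeagghed", "agagggc"]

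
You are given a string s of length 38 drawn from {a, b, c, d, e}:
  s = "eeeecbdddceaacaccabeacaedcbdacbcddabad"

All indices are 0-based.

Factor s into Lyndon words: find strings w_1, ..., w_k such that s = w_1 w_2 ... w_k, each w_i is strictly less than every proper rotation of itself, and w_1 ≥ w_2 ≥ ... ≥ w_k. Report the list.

["e", "e", "e", "e", "c", "bdddce", "aacaccabeacaedcbdacbcddabad"]

emit factor 1: 'e' (i=0, period=1)
emit factor 2: 'e' (i=1, period=1)
emit factor 3: 'e' (i=2, period=1)
emit factor 4: 'e' (i=3, period=1)
emit factor 5: 'c' (i=4, period=1)
emit factor 6: 'bdddce' (i=5, period=6)
emit factor 7: 'aacaccabeacaedcbdacbcddabad' (i=11, period=27)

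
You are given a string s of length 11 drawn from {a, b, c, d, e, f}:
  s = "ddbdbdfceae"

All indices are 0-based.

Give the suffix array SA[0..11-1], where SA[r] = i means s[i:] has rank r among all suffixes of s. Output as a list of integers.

rank | idx | suffix
   0 |   9 | ae
   1 |   2 | bdbdfceae
   2 |   4 | bdfceae
   3 |   7 | ceae
   4 |   1 | dbdbdfceae
   5 |   3 | dbdfceae
   6 |   0 | ddbdbdfceae
   7 |   5 | dfceae
   8 |  10 | e
   9 |   8 | eae
  10 |   6 | fceae

[9, 2, 4, 7, 1, 3, 0, 5, 10, 8, 6]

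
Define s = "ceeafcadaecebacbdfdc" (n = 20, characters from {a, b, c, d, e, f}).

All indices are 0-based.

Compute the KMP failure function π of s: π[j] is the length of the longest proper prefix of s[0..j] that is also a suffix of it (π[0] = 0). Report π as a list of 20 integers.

[0, 0, 0, 0, 0, 1, 0, 0, 0, 0, 1, 2, 0, 0, 1, 0, 0, 0, 0, 1]

π[0] = 0
j=1 s[j]='e': π[1]=0 (border '')
j=2 s[j]='e': π[2]=0 (border '')
j=3 s[j]='a': π[3]=0 (border '')
j=4 s[j]='f': π[4]=0 (border '')
j=5 s[j]='c': π[5]=1 (border 'c')
j=6 s[j]='a': k: 1→0; π[6]=0 (border '')
j=7 s[j]='d': π[7]=0 (border '')
j=8 s[j]='a': π[8]=0 (border '')
j=9 s[j]='e': π[9]=0 (border '')
j=10 s[j]='c': π[10]=1 (border 'c')
j=11 s[j]='e': π[11]=2 (border 'ce')
j=12 s[j]='b': k: 2→0; π[12]=0 (border '')
j=13 s[j]='a': π[13]=0 (border '')
j=14 s[j]='c': π[14]=1 (border 'c')
j=15 s[j]='b': k: 1→0; π[15]=0 (border '')
j=16 s[j]='d': π[16]=0 (border '')
j=17 s[j]='f': π[17]=0 (border '')
j=18 s[j]='d': π[18]=0 (border '')
j=19 s[j]='c': π[19]=1 (border 'c')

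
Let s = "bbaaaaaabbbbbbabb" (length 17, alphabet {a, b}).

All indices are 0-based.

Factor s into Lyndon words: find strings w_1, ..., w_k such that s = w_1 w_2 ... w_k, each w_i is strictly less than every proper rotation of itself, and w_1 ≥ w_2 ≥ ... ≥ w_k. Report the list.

["b", "b", "aaaaaabbbbbbabb"]

emit factor 1: 'b' (i=0, period=1)
emit factor 2: 'b' (i=1, period=1)
emit factor 3: 'aaaaaabbbbbbabb' (i=2, period=15)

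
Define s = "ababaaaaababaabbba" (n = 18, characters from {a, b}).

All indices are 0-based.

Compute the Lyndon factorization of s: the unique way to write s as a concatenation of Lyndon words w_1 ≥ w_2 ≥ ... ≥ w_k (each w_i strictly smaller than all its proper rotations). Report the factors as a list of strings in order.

["ab", "ab", "aaaaababaabbb", "a"]

emit factor 1: 'ab' (i=0, period=2)
emit factor 2: 'ab' (i=2, period=2)
emit factor 3: 'aaaaababaabbb' (i=4, period=13)
emit factor 4: 'a' (i=17, period=1)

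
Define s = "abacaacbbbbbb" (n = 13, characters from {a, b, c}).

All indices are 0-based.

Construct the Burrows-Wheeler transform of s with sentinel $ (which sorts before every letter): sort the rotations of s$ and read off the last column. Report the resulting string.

rank  rotation        last
    0  $abacaacbbbbbb  b
    1  aacbbbbbb$abac  c
    2  abacaacbbbbbb$  $
    3  acaacbbbbbb$ab  b
    4  acbbbbbb$abaca  a
    5  b$abacaacbbbbb  b
    6  bacaacbbbbbb$a  a
    7  bb$abacaacbbbb  b
    8  bbb$abacaacbbb  b
    9  bbbb$abacaacbb  b
   10  bbbbb$abacaacb  b
   11  bbbbbb$abacaac  c
   12  caacbbbbbb$aba  a
   13  cbbbbbb$abacaa  a

bc$bababbbbcaa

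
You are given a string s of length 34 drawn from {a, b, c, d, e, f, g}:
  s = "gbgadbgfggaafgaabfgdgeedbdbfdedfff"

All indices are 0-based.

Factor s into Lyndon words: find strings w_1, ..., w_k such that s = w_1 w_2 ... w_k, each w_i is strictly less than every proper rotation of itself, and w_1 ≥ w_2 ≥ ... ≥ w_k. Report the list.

emit factor 1: 'g' (i=0, period=1)
emit factor 2: 'bg' (i=1, period=2)
emit factor 3: 'adbgfgg' (i=3, period=7)
emit factor 4: 'aafg' (i=10, period=4)
emit factor 5: 'aabfgdgeedbdbfdedfff' (i=14, period=20)

["g", "bg", "adbgfgg", "aafg", "aabfgdgeedbdbfdedfff"]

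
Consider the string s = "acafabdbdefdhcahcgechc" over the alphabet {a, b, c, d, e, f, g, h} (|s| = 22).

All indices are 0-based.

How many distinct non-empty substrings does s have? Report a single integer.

235

sorted suffixes:
  #0 SA[0]=4  'abdbdefdhcahcgechc'
  #1 SA[1]=0  'acafabdbdefdhcahcgechc'
  #2 SA[2]=2  'afabdbdefdhcahcgechc'
  #3 SA[3]=14  'ahcgechc'
  #4 SA[4]=5  'bdbdefdhcahcgechc'
  #5 SA[5]=7  'bdefdhcahcgechc'
  #6 SA[6]=21  'c'
  #7 SA[7]=1  'cafabdbdefdhcahcgechc'
  #8 SA[8]=13  'cahcgechc'
  #9 SA[9]=16  'cgechc'
  #10 SA[10]=19  'chc'
  #11 SA[11]=6  'dbdefdhcahcgechc'
  #12 SA[12]=8  'defdhcahcgechc'
  #13 SA[13]=11  'dhcahcgechc'
  #14 SA[14]=18  'echc'
  #15 SA[15]=9  'efdhcahcgechc'
  #16 SA[16]=3  'fabdbdefdhcahcgechc'
  #17 SA[17]=10  'fdhcahcgechc'
  #18 SA[18]=17  'gechc'
  #19 SA[19]=20  'hc'
  #20 SA[20]=12  'hcahcgechc'
  #21 SA[21]=15  'hcgechc'

SA = [4, 0, 2, 14, 5, 7, 21, 1, 13, 16, 19, 6, 8, 11, 18, 9, 3, 10, 17, 20, 12, 15]
[i] adj suffixes → lcp
  [1] 4/0 → 1 ('a')
  [2] 0/2 → 1 ('a')
  [3] 2/14 → 1 ('a')
  [4] 14/5 → 0 ('')
  [5] 5/7 → 2 ('bd')
  [6] 7/21 → 0 ('')
  [7] 21/1 → 1 ('c')
  [8] 1/13 → 2 ('ca')
  [9] 13/16 → 1 ('c')
  [10] 16/19 → 1 ('c')
  [11] 19/6 → 0 ('')
  [12] 6/8 → 1 ('d')
  [13] 8/11 → 1 ('d')
  [14] 11/18 → 0 ('')
  [15] 18/9 → 1 ('e')
  [16] 9/3 → 0 ('')
  [17] 3/10 → 1 ('f')
  [18] 10/17 → 0 ('')
  [19] 17/20 → 0 ('')
  [20] 20/12 → 2 ('hc')
  [21] 12/15 → 2 ('hc')

n(n+1)/2 = 22·23/2 = 253
Σ LCP = 0 + 1 + 1 + 1 + 0 + 2 + 0 + 1 + 2 + 1 + 1 + 0 + 1 + 1 + 0 + 1 + 0 + 1 + 0 + 0 + 2 + 2 = 18
distinct = 253 − 18 = 235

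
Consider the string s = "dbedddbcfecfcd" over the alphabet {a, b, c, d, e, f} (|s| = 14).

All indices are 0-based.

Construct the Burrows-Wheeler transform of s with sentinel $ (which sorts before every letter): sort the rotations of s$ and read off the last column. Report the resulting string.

dddfebcd$defbcc

rank  rotation         last
    0  $dbedddbcfecfcd  d
    1  bcfecfcd$dbeddd  d
    2  bedddbcfecfcd$d  d
    3  cd$dbedddbcfecf  f
    4  cfcd$dbedddbcfe  e
    5  cfecfcd$dbedddb  b
    6  d$dbedddbcfecfc  c
    7  dbcfecfcd$dbedd  d
    8  dbedddbcfecfcd$  $
    9  ddbcfecfcd$dbed  d
   10  dddbcfecfcd$dbe  e
   11  ecfcd$dbedddbcf  f
   12  edddbcfecfcd$db  b
   13  fcd$dbedddbcfec  c
   14  fecfcd$dbedddbc  c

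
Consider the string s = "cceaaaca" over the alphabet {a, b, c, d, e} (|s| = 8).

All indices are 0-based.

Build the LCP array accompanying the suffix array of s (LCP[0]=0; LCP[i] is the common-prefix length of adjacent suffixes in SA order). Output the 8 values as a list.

rank→(start, suffix):
  0 → (7, 'a')
  1 → (3, 'aaaca')
  2 → (4, 'aaca')
  3 → (5, 'aca')
  4 → (6, 'ca')
  5 → (0, 'cceaaaca')
  6 → (1, 'ceaaaca')
  7 → (2, 'eaaaca')

SA = [7, 3, 4, 5, 6, 0, 1, 2]
[i] adj suffixes → lcp
  [1] 7/3 → 1 ('a')
  [2] 3/4 → 2 ('aa')
  [3] 4/5 → 1 ('a')
  [4] 5/6 → 0 ('')
  [5] 6/0 → 1 ('c')
  [6] 0/1 → 1 ('c')
  [7] 1/2 → 0 ('')

[0, 1, 2, 1, 0, 1, 1, 0]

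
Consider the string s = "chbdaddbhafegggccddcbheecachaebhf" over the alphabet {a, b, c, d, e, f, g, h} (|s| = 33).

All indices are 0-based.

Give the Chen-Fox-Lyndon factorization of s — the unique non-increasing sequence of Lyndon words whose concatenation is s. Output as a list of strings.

emit factor 1: 'ch' (i=0, period=2)
emit factor 2: 'bd' (i=2, period=2)
emit factor 3: 'addbhafegggccddcbheec' (i=4, period=21)
emit factor 4: 'achaebhf' (i=25, period=8)

["ch", "bd", "addbhafegggccddcbheec", "achaebhf"]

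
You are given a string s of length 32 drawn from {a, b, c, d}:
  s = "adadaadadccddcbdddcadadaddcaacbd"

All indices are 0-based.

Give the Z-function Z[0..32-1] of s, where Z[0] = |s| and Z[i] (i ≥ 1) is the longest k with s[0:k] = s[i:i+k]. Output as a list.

Z[0]=32
i=1: fresh scan; Z[1]=0
i=2: fresh scan; Z[2]=3 scan→box=[2,5)
i=3: min(r-i=2, Z[1]=0)=0; Z[3]=0
i=4: min(r-i=1, Z[2]=3)=1; Z[4]=1
i=5: fresh scan; Z[5]=4 scan→box=[5,9)
i=6: min(r-i=3, Z[1]=0)=0; Z[6]=0
i=7: min(r-i=2, Z[2]=3)=2; Z[7]=2
i=8: min(r-i=1, Z[3]=0)=0; Z[8]=0
i=9: fresh scan; Z[9]=0
i=10: fresh scan; Z[10]=0
i=11: fresh scan; Z[11]=0
i=12: fresh scan; Z[12]=0
i=13: fresh scan; Z[13]=0
i=14: fresh scan; Z[14]=0
i=15: fresh scan; Z[15]=0
i=16: fresh scan; Z[16]=0
i=17: fresh scan; Z[17]=0
i=18: fresh scan; Z[18]=0
i=19: fresh scan; Z[19]=5 scan→box=[19,24)
i=20: min(r-i=4, Z[1]=0)=0; Z[20]=0
i=21: min(r-i=3, Z[2]=3)=3; Z[21]=4 scan→box=[21,25)
i=22: min(r-i=3, Z[1]=0)=0; Z[22]=0
i=23: min(r-i=2, Z[2]=3)=2; Z[23]=2
i=24: min(r-i=1, Z[3]=0)=0; Z[24]=0
i=25: fresh scan; Z[25]=0
i=26: fresh scan; Z[26]=0
i=27: fresh scan; Z[27]=1 scan→box=[27,28)
i=28: fresh scan; Z[28]=1 scan→box=[28,29)
i=29: fresh scan; Z[29]=0
i=30: fresh scan; Z[30]=0
i=31: fresh scan; Z[31]=0

[32, 0, 3, 0, 1, 4, 0, 2, 0, 0, 0, 0, 0, 0, 0, 0, 0, 0, 0, 5, 0, 4, 0, 2, 0, 0, 0, 1, 1, 0, 0, 0]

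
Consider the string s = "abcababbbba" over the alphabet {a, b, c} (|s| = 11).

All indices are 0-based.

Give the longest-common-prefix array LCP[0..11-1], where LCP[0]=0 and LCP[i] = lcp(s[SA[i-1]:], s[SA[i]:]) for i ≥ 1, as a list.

[0, 1, 2, 2, 0, 2, 1, 2, 3, 1, 0]

sorted suffixes:
  #0 SA[0]=10  'a'
  #1 SA[1]=3  'ababbbba'
  #2 SA[2]=5  'abbbba'
  #3 SA[3]=0  'abcababbbba'
  #4 SA[4]=9  'ba'
  #5 SA[5]=4  'babbbba'
  #6 SA[6]=8  'bba'
  #7 SA[7]=7  'bbba'
  #8 SA[8]=6  'bbbba'
  #9 SA[9]=1  'bcababbbba'
  #10 SA[10]=2  'cababbbba'

SA = [10, 3, 5, 0, 9, 4, 8, 7, 6, 1, 2]
[i] adj suffixes → lcp
  [1] 10/3 → 1 ('a')
  [2] 3/5 → 2 ('ab')
  [3] 5/0 → 2 ('ab')
  [4] 0/9 → 0 ('')
  [5] 9/4 → 2 ('ba')
  [6] 4/8 → 1 ('b')
  [7] 8/7 → 2 ('bb')
  [8] 7/6 → 3 ('bbb')
  [9] 6/1 → 1 ('b')
  [10] 1/2 → 0 ('')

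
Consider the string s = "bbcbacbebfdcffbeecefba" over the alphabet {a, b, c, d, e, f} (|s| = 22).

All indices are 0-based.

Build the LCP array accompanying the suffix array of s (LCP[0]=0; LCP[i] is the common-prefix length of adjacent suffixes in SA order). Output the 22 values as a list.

[0, 1, 0, 2, 1, 1, 1, 2, 1, 0, 2, 1, 1, 0, 0, 1, 1, 1, 0, 2, 1, 1]

rank | idx | suffix
   0 |  21 | a
   1 |   4 | acbebfdcffbeecefba
   2 |  20 | ba
   3 |   3 | bacbebfdcffbeecefba
   4 |   0 | bbcbacbebfdcffbeecefba
   5 |   1 | bcbacbebfdcffbeecefba
   6 |   6 | bebfdcffbeecefba
   7 |  14 | beecefba
   8 |   8 | bfdcffbeecefba
   9 |   2 | cbacbebfdcffbeecefba
  10 |   5 | cbebfdcffbeecefba
  11 |  17 | cefba
  12 |  11 | cffbeecefba
  13 |  10 | dcffbeecefba
  14 |   7 | ebfdcffbeecefba
  15 |  16 | ecefba
  16 |  15 | eecefba
  17 |  18 | efba
  18 |  19 | fba
  19 |  13 | fbeecefba
  20 |   9 | fdcffbeecefba
  21 |  12 | ffbeecefba

SA = [21, 4, 20, 3, 0, 1, 6, 14, 8, 2, 5, 17, 11, 10, 7, 16, 15, 18, 19, 13, 9, 12]
i: (SA[i-1],SA[i]) lcp shared
  1: (21,4) 1 'a'
  2: (4,20) 0 ''
  3: (20,3) 2 'ba'
  4: (3,0) 1 'b'
  5: (0,1) 1 'b'
  6: (1,6) 1 'b'
  7: (6,14) 2 'be'
  8: (14,8) 1 'b'
  9: (8,2) 0 ''
  10: (2,5) 2 'cb'
  11: (5,17) 1 'c'
  12: (17,11) 1 'c'
  13: (11,10) 0 ''
  14: (10,7) 0 ''
  15: (7,16) 1 'e'
  16: (16,15) 1 'e'
  17: (15,18) 1 'e'
  18: (18,19) 0 ''
  19: (19,13) 2 'fb'
  20: (13,9) 1 'f'
  21: (9,12) 1 'f'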